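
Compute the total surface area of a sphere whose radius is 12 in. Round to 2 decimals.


Shape: sphere
Radius r = 12 in
Formula: SA = 4 * pi * r^2
r^2 = 144
SA = 4 * pi * 144
SA = 576 * pi
SA = 1809.56
1809.56 in^2


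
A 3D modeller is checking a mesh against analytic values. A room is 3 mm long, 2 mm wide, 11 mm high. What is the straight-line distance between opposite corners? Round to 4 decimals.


Shape: rectangular box (space diagonal)
l = 3 mm, w = 2 mm, h = 11 mm
Visualize: the diagonal of the base, then a right triangle with that diagonal and the height.
Formula: d = sqrt(l^2 + w^2 + h^2)
l^2 + w^2 + h^2 = 9 + 4 + 121 = 134
d = sqrt(134)
d = 11.5758
11.5758 mm


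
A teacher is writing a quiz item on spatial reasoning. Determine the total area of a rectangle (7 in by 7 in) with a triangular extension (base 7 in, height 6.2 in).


Composite shape: rectangle + triangle
Rectangle area = 7 * 7 = 49
Triangle area = 0.5 * 7 * 6.2 = 21.7
Total = 49 + 21.7
Total = 70.7
70.7 in^2


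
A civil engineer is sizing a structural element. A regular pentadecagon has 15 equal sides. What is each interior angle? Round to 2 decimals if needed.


Shape: regular pentadecagon (15 sides)
Formula: interior angle = (n - 2) * 180 / n
(n - 2) = 13
(n - 2) * 180 = 2340
angle = 2340 / 15
angle = 156
156 degrees


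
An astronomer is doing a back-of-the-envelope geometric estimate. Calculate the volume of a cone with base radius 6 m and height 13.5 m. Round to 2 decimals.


Shape: cone
Radius r = 6 m, Height h = 13.5 m
Formula: V = (1/3) * pi * r^2 * h
r^2 = 36
pi * r^2 * h = pi * 36 * 13.5 = 486 * pi
V = 486 * pi / 3
V = 508.94
508.94 m^3


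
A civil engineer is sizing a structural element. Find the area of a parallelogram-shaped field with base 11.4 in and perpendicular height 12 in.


Shape: parallelogram
Base b = 11.4 in, Height h = 12 in
Formula: A = b * h
A = 11.4 * 12
A = 136.8
136.8 in^2


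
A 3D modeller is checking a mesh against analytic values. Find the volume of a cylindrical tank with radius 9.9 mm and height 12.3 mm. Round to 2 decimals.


Shape: cylinder
Radius r = 9.9 mm, Height h = 12.3 mm
Formula: V = pi * r^2 * h
r^2 = 98.01
V = pi * 98.01 * 12.3
V = 1205.523 * pi
V = 3787.26
3787.26 mm^3


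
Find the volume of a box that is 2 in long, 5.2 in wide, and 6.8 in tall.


Shape: rectangular prism
l = 2 in, w = 5.2 in, h = 6.8 in
Formula: V = l * w * h
V = 2 * 5.2 * 6.8
V = 10.4 * 6.8
V = 70.72
70.72 in^3


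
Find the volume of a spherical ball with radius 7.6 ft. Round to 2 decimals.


Shape: sphere
Radius r = 7.6 ft
Formula: V = (4/3) * pi * r^3
r^3 = 438.976
(4/3) * 438.976 = 585.301333
V = 585.301333 * pi
V = 1838.78
1838.78 ft^3


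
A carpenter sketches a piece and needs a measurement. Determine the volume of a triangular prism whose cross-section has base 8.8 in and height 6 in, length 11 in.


Shape: triangular prism
Triangle base = 8.8 in, triangle height = 6 in, prism length L = 11 in
Formula: V = (1/2 * b * h_tri) * L
Cross-section area = 0.5 * 8.8 * 6 = 26.4
V = 26.4 * 11
V = 290.4
290.4 in^3


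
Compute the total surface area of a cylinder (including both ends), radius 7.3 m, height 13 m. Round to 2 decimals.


Shape: closed cylinder
Radius r = 7.3 m, Height h = 13 m
Formula: SA = 2*pi*r^2 + 2*pi*r*h = 2*pi*r*(r + h)
r + h = 20.3
2 * r * (r + h) = 2 * 7.3 * 20.3 = 296.38
SA = 296.38 * pi
SA = 931.11
931.11 m^2


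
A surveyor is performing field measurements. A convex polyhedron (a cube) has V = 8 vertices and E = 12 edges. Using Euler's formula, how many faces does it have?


Polyhedron: cube
Euler's formula for convex polyhedra: V - E + F = 2
Given: V = 8 vertices and E = 12 edges
Solve for F:
F = 2 + E - V = 2 + 12 - 8 = 6
6 faces


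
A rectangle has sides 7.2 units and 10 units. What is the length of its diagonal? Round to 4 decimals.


Shape: rectangle (diagonal via Pythagoras)
Sides: 7.2 units and 10 units
Formula: d = sqrt(l^2 + w^2)
l^2 = 51.84, w^2 = 100
l^2 + w^2 = 151.84
d = sqrt(151.84)
d = 12.3223
12.3223 units


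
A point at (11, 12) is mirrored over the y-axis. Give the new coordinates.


Transformation: reflection
Original point: (11, 12)
Rule for reflection over the y-axis: (x, y) -> (-x, y)
Apply: (11, 12) -> (-11, 12)
(-11, 12)


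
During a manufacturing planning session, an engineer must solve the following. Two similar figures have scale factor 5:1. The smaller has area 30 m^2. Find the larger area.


Linear scale factor k = 5
Original area = 30 m^2
Rule: under a linear scaling by k, areas scale by k^2.
k^2 = 5^2 = 25
New area = 30 * 25
New area = 750
750 m^2


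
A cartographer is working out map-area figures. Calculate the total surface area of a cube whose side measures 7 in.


Shape: cube
Side s = 7 in
A cube has 6 square faces.
Formula: SA = 6 * s^2
s^2 = 49
SA = 6 * 49
SA = 294
294 in^2


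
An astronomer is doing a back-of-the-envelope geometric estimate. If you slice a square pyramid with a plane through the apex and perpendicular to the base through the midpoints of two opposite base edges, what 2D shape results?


Solid: square pyramid
Cutting plane: through the apex and perpendicular to the base through the midpoints of two opposite base edges
Visualize the intersection of the plane with the solid's surface.
The boundary of the cut region is a isosceles triangle.
isosceles triangle


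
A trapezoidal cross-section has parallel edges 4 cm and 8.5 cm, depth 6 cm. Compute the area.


Shape: trapezoid
Parallel sides a = 4 cm, b = 8.5 cm; Height h = 6 cm
Formula: A = (a + b) * h / 2
a + b = 4 + 8.5 = 12.5
A = 12.5 * 6 / 2
A = 75 / 2
A = 37.5
37.5 cm^2


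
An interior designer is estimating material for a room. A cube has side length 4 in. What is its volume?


Shape: cube
Side s = 4 in
Formula: V = s^3
V = 4 * 4 * 4
V = 16 * 4
V = 64
64 in^3


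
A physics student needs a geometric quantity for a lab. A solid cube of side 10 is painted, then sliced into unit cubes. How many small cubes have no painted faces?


Large cube: 10 x 10 x 10, cut into unit cubes.
n = 10, so n - 2 = 8
Unpainted cubes form the interior (n - 2)^3 block.
(n - 2)^3 = 8^3 = 512
512 unit cubes


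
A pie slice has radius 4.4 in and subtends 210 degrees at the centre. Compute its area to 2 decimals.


Shape: circular sector
Radius r = 4.4 in, Angle = 210 degrees
Formula: A = (angle/360) * pi * r^2
r^2 = 19.36
Fraction of circle = 210/360
A = (210/360) * pi * 19.36
A = 11.293333 * pi
A = 35.48
35.48 in^2


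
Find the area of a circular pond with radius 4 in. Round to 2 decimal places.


Shape: circle
Radius r = 4 in
Formula: A = pi * r^2
r^2 = 4^2 = 16
A = pi * 16
A = 50.27
50.27 in^2


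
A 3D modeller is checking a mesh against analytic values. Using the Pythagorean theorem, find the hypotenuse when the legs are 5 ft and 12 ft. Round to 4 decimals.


Shape: right triangle
Legs a = 5 ft, b = 12 ft
Formula: c = sqrt(a^2 + b^2)
a^2 = 25, b^2 = 144
a^2 + b^2 = 169
c = sqrt(169)
c = 13.0
13 ft


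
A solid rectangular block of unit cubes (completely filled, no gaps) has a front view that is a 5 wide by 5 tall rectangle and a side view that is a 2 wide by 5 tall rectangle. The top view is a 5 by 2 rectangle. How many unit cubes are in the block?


Orthographic views of a solid rectangular block:
Front view 5 x 5 -> length = 5, height = 5
Side view 2 x 5 -> width = 2, height = 5 (consistent)
Top view 5 x 2 -> confirms length = 5, width = 2
The block is 5 x 2 x 5.
Total unit cubes = 5 * 2 * 5 = 50
50 unit cubes


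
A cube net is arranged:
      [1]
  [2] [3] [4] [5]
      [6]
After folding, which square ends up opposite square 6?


Net: cross layout. Take square 3 as the base (bottom).
Fold the four squares in the horizontal row up around 3: 2 -> left, 4 -> right, 5 wraps to the top.
Fold 1 and 6 up from 3: 1 -> back, 6 -> front.
Opposite pairs are therefore: (1, 6), (2, 4), (3, 5).
Face 6 is opposite face 1.
face 1


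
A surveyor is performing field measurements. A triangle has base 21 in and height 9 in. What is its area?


Shape: triangle
Base b = 21 in, Height h = 9 in
Formula: A = (1/2) * b * h
A = 0.5 * 21 * 9
A = 0.5 * 189
A = 94.5
94.5 in^2


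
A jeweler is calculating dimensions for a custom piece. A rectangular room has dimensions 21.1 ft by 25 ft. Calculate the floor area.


Shape: rectangle
Length l = 21.1 ft, Width w = 25 ft
Formula: A = l * w
A = 21.1 * 25
A = 527.5
527.5 ft^2


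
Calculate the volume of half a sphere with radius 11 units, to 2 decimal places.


Shape: hemisphere (half of a sphere)
Radius r = 11 units
Formula: V = (1/2) * (4/3) * pi * r^3 = (2/3) * pi * r^3
r^3 = 1331
(2/3) * 1331 = 887.333333
V = 887.333333 * pi
V = 2787.64
2787.64 units^3


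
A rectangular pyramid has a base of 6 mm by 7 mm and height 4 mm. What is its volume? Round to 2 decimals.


Shape: rectangular pyramid
Base: 6 mm x 7 mm, Height h = 4 mm
Formula: V = (1/3) * base_area * h
base_area = 6 * 7 = 42
base_area * h = 42 * 4 = 168
V = 168 / 3
V = 56
56 mm^3


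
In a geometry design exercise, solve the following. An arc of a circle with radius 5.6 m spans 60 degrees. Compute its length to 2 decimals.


Shape: circular arc
Radius r = 5.6 m, Angle = 60 degrees
Formula: L = (angle/360) * 2 * pi * r
2 * pi * r = 11.2 * pi
L = (60/360) * 11.2 * pi
L = 1.866667 * pi
L = 5.86
5.86 m


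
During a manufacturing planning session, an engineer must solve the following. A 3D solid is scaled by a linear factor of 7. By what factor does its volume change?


Linear scale factor k = 7
Rule: under a linear scaling by k, volumes scale by k^3.
k^3 = 7 * 7 * 7
k^3 = 49 * 7
k^3 = 343
Volume scales by a factor of 343.
343 (dimensionless)


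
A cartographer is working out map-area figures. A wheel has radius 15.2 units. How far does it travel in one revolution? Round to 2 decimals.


Shape: circle
Radius r = 15.2 units
Formula: C = 2 * pi * r
C = 2 * pi * 15.2
C = 30.4 * pi
C = 95.5
95.5 units


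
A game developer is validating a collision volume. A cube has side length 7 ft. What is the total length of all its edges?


Shape: cube
Side s = 7 ft
A cube has 12 edges, all equal.
Formula: total edge length = 12 * s
Total = 12 * 7
Total = 84
84 ft


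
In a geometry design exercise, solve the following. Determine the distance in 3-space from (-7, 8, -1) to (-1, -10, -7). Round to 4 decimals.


3D distance between two points
P1 = (-7, 8, -1), P2 = (-1, -10, -7)
Formula: d = sqrt((x2-x1)^2 + (y2-y1)^2 + (z2-z1)^2)
dx = -1 - -7 = 6
dy = -10 - 8 = -18
dz = -7 - -1 = -6
dx^2 + dy^2 + dz^2 = 36 + 324 + 36 = 396
d = sqrt(396)
d = 19.8997
19.8997 units


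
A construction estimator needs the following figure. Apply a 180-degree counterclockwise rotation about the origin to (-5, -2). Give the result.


Transformation: rotation about the origin
Original point: (-5, -2)
Rule for 180 deg: (x, y) -> (-x, -y)
Apply: (-5, -2) -> (5, 2)
(5, 2)


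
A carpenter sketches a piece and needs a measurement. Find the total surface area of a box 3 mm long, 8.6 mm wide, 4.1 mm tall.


Shape: rectangular prism
l = 3 mm, w = 8.6 mm, h = 4.1 mm
Formula: SA = 2(lw + lh + wh)
lw = 25.8, lh = 12.3, wh = 35.26
lw + lh + wh = 73.36
SA = 2 * 73.36
SA = 146.72
146.72 mm^2


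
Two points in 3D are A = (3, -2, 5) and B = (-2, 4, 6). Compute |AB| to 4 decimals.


3D distance between two points
P1 = (3, -2, 5), P2 = (-2, 4, 6)
Formula: d = sqrt((x2-x1)^2 + (y2-y1)^2 + (z2-z1)^2)
dx = -2 - 3 = -5
dy = 4 - -2 = 6
dz = 6 - 5 = 1
dx^2 + dy^2 + dz^2 = 25 + 36 + 1 = 62
d = sqrt(62)
d = 7.874
7.874 units


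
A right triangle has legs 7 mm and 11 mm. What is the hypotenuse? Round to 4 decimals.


Shape: right triangle
Legs a = 7 mm, b = 11 mm
Formula: c = sqrt(a^2 + b^2)
a^2 = 49, b^2 = 121
a^2 + b^2 = 170
c = sqrt(170)
c = 13.0384
13.0384 mm


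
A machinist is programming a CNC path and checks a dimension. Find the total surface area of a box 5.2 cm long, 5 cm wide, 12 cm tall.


Shape: rectangular prism
l = 5.2 cm, w = 5 cm, h = 12 cm
Formula: SA = 2(lw + lh + wh)
lw = 26, lh = 62.4, wh = 60
lw + lh + wh = 148.4
SA = 2 * 148.4
SA = 296.8
296.8 cm^2


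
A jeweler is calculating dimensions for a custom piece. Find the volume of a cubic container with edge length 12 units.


Shape: cube
Side s = 12 units
Formula: V = s^3
V = 12 * 12 * 12
V = 144 * 12
V = 1728
1728 units^3


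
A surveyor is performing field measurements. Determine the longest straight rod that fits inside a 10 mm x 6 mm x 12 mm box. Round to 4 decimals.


Shape: rectangular box (space diagonal)
l = 10 mm, w = 6 mm, h = 12 mm
Visualize: the diagonal of the base, then a right triangle with that diagonal and the height.
Formula: d = sqrt(l^2 + w^2 + h^2)
l^2 + w^2 + h^2 = 100 + 36 + 144 = 280
d = sqrt(280)
d = 16.7332
16.7332 mm


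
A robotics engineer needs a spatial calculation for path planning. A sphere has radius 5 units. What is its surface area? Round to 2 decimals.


Shape: sphere
Radius r = 5 units
Formula: SA = 4 * pi * r^2
r^2 = 25
SA = 4 * pi * 25
SA = 100 * pi
SA = 314.16
314.16 units^2


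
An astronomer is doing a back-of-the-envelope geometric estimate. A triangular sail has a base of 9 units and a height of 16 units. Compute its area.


Shape: triangle
Base b = 9 units, Height h = 16 units
Formula: A = (1/2) * b * h
A = 0.5 * 9 * 16
A = 0.5 * 144
A = 72
72 units^2


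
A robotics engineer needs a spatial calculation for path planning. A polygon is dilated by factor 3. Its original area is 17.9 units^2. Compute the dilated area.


Linear scale factor k = 3
Original area = 17.9 units^2
Rule: under a linear scaling by k, areas scale by k^2.
k^2 = 3^2 = 9
New area = 17.9 * 9
New area = 161.1
161.1 units^2


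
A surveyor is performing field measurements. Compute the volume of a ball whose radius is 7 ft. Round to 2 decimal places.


Shape: sphere
Radius r = 7 ft
Formula: V = (4/3) * pi * r^3
r^3 = 343
(4/3) * 343 = 457.333333
V = 457.333333 * pi
V = 1436.76
1436.76 ft^3


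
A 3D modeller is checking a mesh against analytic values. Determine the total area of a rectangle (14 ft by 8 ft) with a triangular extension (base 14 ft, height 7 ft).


Composite shape: rectangle + triangle
Rectangle area = 14 * 8 = 112
Triangle area = 0.5 * 14 * 7 = 49
Total = 112 + 49
Total = 161
161 ft^2


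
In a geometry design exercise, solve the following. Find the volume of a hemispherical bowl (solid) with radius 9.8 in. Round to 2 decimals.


Shape: hemisphere (half of a sphere)
Radius r = 9.8 in
Formula: V = (1/2) * (4/3) * pi * r^3 = (2/3) * pi * r^3
r^3 = 941.192
(2/3) * 941.192 = 627.461333
V = 627.461333 * pi
V = 1971.23
1971.23 in^3


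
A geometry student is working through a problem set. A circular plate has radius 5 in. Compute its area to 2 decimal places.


Shape: circle
Radius r = 5 in
Formula: A = pi * r^2
r^2 = 5^2 = 25
A = pi * 25
A = 78.54
78.54 in^2


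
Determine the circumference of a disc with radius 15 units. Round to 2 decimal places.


Shape: circle
Radius r = 15 units
Formula: C = 2 * pi * r
C = 2 * pi * 15
C = 30 * pi
C = 94.25
94.25 units


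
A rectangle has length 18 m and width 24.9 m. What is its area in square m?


Shape: rectangle
Length l = 18 m, Width w = 24.9 m
Formula: A = l * w
A = 18 * 24.9
A = 448.2
448.2 m^2


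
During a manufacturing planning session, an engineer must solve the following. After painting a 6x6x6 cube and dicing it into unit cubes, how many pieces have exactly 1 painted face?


Large cube: 6 x 6 x 6, cut into unit cubes.
n = 6, so n - 2 = 4
Cubes with 1 painted face lie in the interior of each face.
A cube has 6 faces; each contributes (n - 2)^2 = 16 such cubes.
Count = 6 * 16 = 96
96 unit cubes


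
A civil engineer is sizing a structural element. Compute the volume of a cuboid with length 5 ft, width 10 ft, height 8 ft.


Shape: rectangular prism
l = 5 ft, w = 10 ft, h = 8 ft
Formula: V = l * w * h
V = 5 * 10 * 8
V = 50 * 8
V = 400
400 ft^3


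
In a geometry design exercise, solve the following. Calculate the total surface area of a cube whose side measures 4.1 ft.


Shape: cube
Side s = 4.1 ft
A cube has 6 square faces.
Formula: SA = 6 * s^2
s^2 = 16.81
SA = 6 * 16.81
SA = 100.86
100.86 ft^2


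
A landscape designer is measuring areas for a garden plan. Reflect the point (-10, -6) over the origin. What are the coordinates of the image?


Transformation: reflection
Original point: (-10, -6)
Rule for reflection through the origin: (x, y) -> (-x, -y)
Apply: (-10, -6) -> (10, 6)
(10, 6)


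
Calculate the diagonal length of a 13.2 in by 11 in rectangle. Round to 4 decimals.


Shape: rectangle (diagonal via Pythagoras)
Sides: 13.2 in and 11 in
Formula: d = sqrt(l^2 + w^2)
l^2 = 174.24, w^2 = 121
l^2 + w^2 = 295.24
d = sqrt(295.24)
d = 17.1825
17.1825 in


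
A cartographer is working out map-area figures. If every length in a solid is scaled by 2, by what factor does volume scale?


Linear scale factor k = 2
Rule: under a linear scaling by k, volumes scale by k^3.
k^3 = 2 * 2 * 2
k^3 = 4 * 2
k^3 = 8
Volume scales by a factor of 8.
8 (dimensionless)


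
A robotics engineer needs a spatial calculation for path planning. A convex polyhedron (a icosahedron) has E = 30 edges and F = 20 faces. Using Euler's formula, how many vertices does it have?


Polyhedron: icosahedron
Euler's formula for convex polyhedra: V - E + F = 2
Given: E = 30 edges and F = 20 faces
Solve for V:
V = 2 + E - F = 2 + 30 - 20 = 12
12 vertices


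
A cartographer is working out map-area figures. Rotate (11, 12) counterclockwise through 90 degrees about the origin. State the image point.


Transformation: rotation about the origin
Original point: (11, 12)
Rule for 90 deg counterclockwise: (x, y) -> (-y, x)
Apply: (11, 12) -> (-12, 11)
(-12, 11)


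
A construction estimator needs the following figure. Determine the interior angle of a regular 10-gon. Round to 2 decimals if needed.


Shape: regular decagon (10 sides)
Formula: interior angle = (n - 2) * 180 / n
(n - 2) = 8
(n - 2) * 180 = 1440
angle = 1440 / 10
angle = 144
144 degrees


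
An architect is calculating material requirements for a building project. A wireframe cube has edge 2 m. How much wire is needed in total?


Shape: cube
Side s = 2 m
A cube has 12 edges, all equal.
Formula: total edge length = 12 * s
Total = 12 * 2
Total = 24
24 m


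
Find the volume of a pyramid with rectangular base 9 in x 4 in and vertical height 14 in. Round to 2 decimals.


Shape: rectangular pyramid
Base: 9 in x 4 in, Height h = 14 in
Formula: V = (1/3) * base_area * h
base_area = 9 * 4 = 36
base_area * h = 36 * 14 = 504
V = 504 / 3
V = 168
168 in^3


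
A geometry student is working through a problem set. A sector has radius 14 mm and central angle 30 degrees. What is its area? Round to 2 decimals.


Shape: circular sector
Radius r = 14 mm, Angle = 30 degrees
Formula: A = (angle/360) * pi * r^2
r^2 = 196
Fraction of circle = 30/360
A = (30/360) * pi * 196
A = 16.333333 * pi
A = 51.31
51.31 mm^2


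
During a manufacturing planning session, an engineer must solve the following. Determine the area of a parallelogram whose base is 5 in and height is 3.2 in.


Shape: parallelogram
Base b = 5 in, Height h = 3.2 in
Formula: A = b * h
A = 5 * 3.2
A = 16
16 in^2


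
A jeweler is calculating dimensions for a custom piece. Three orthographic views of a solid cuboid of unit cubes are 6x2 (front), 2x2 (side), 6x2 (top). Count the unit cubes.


Orthographic views of a solid rectangular block:
Front view 6 x 2 -> length = 6, height = 2
Side view 2 x 2 -> width = 2, height = 2 (consistent)
Top view 6 x 2 -> confirms length = 6, width = 2
The block is 6 x 2 x 2.
Total unit cubes = 6 * 2 * 2 = 24
24 unit cubes


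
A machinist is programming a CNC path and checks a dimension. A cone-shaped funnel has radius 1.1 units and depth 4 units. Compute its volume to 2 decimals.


Shape: cone
Radius r = 1.1 units, Height h = 4 units
Formula: V = (1/3) * pi * r^2 * h
r^2 = 1.21
pi * r^2 * h = pi * 1.21 * 4 = 4.84 * pi
V = 4.84 * pi / 3
V = 5.07
5.07 units^3


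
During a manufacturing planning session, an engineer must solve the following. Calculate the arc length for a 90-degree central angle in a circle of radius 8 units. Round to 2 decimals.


Shape: circular arc
Radius r = 8 units, Angle = 90 degrees
Formula: L = (angle/360) * 2 * pi * r
2 * pi * r = 16 * pi
L = (90/360) * 16 * pi
L = 4 * pi
L = 12.57
12.57 units


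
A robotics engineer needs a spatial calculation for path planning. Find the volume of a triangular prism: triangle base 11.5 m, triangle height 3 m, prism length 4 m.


Shape: triangular prism
Triangle base = 11.5 m, triangle height = 3 m, prism length L = 4 m
Formula: V = (1/2 * b * h_tri) * L
Cross-section area = 0.5 * 11.5 * 3 = 17.25
V = 17.25 * 4
V = 69
69 m^3


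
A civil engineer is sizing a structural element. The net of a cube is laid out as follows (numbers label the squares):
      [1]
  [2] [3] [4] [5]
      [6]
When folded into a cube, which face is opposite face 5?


Net: cross layout. Take square 3 as the base (bottom).
Fold the four squares in the horizontal row up around 3: 2 -> left, 4 -> right, 5 wraps to the top.
Fold 1 and 6 up from 3: 1 -> back, 6 -> front.
Opposite pairs are therefore: (1, 6), (2, 4), (3, 5).
Face 5 is opposite face 3.
face 3


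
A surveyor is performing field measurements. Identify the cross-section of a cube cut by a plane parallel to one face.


Solid: cube
Cutting plane: parallel to one face
Visualize the intersection of the plane with the solid's surface.
The boundary of the cut region is a square.
square


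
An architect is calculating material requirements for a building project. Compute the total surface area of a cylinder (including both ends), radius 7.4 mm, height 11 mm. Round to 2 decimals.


Shape: closed cylinder
Radius r = 7.4 mm, Height h = 11 mm
Formula: SA = 2*pi*r^2 + 2*pi*r*h = 2*pi*r*(r + h)
r + h = 18.4
2 * r * (r + h) = 2 * 7.4 * 18.4 = 272.32
SA = 272.32 * pi
SA = 855.52
855.52 mm^2


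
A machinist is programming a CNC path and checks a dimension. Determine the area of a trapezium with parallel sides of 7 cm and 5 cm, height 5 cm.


Shape: trapezoid
Parallel sides a = 7 cm, b = 5 cm; Height h = 5 cm
Formula: A = (a + b) * h / 2
a + b = 7 + 5 = 12
A = 12 * 5 / 2
A = 60 / 2
A = 30
30 cm^2


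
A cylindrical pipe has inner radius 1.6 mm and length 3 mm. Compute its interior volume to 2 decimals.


Shape: cylinder
Radius r = 1.6 mm, Height h = 3 mm
Formula: V = pi * r^2 * h
r^2 = 2.56
V = pi * 2.56 * 3
V = 7.68 * pi
V = 24.13
24.13 mm^3


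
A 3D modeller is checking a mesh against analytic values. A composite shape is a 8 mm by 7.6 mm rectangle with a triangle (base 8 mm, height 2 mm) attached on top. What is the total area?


Composite shape: rectangle + triangle
Rectangle area = 8 * 7.6 = 60.8
Triangle area = 0.5 * 8 * 2 = 8
Total = 60.8 + 8
Total = 68.8
68.8 mm^2


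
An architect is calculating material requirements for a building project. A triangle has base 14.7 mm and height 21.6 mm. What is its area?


Shape: triangle
Base b = 14.7 mm, Height h = 21.6 mm
Formula: A = (1/2) * b * h
A = 0.5 * 14.7 * 21.6
A = 0.5 * 317.52
A = 158.76
158.76 mm^2


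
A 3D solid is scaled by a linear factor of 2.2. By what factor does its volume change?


Linear scale factor k = 2.2
Rule: under a linear scaling by k, volumes scale by k^3.
k^3 = 2.2 * 2.2 * 2.2
k^3 = 4.84 * 2.2
k^3 = 10.648
Volume scales by a factor of 10.648.
10.648 (dimensionless)


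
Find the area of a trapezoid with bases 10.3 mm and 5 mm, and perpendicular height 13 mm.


Shape: trapezoid
Parallel sides a = 10.3 mm, b = 5 mm; Height h = 13 mm
Formula: A = (a + b) * h / 2
a + b = 10.3 + 5 = 15.3
A = 15.3 * 13 / 2
A = 198.9 / 2
A = 99.45
99.45 mm^2


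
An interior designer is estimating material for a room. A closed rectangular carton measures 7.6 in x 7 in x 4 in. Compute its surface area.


Shape: rectangular prism
l = 7.6 in, w = 7 in, h = 4 in
Formula: SA = 2(lw + lh + wh)
lw = 53.2, lh = 30.4, wh = 28
lw + lh + wh = 111.6
SA = 2 * 111.6
SA = 223.2
223.2 in^2


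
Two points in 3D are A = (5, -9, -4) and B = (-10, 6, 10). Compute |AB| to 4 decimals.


3D distance between two points
P1 = (5, -9, -4), P2 = (-10, 6, 10)
Formula: d = sqrt((x2-x1)^2 + (y2-y1)^2 + (z2-z1)^2)
dx = -10 - 5 = -15
dy = 6 - -9 = 15
dz = 10 - -4 = 14
dx^2 + dy^2 + dz^2 = 225 + 225 + 196 = 646
d = sqrt(646)
d = 25.4165
25.4165 units


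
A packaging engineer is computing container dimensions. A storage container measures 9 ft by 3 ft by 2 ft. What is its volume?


Shape: rectangular prism
l = 9 ft, w = 3 ft, h = 2 ft
Formula: V = l * w * h
V = 9 * 3 * 2
V = 27 * 2
V = 54
54 ft^3


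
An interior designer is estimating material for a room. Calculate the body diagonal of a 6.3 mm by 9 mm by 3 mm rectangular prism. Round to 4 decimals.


Shape: rectangular box (space diagonal)
l = 6.3 mm, w = 9 mm, h = 3 mm
Visualize: the diagonal of the base, then a right triangle with that diagonal and the height.
Formula: d = sqrt(l^2 + w^2 + h^2)
l^2 + w^2 + h^2 = 39.69 + 81 + 9 = 129.69
d = sqrt(129.69)
d = 11.3882
11.3882 mm


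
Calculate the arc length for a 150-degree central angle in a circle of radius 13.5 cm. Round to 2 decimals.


Shape: circular arc
Radius r = 13.5 cm, Angle = 150 degrees
Formula: L = (angle/360) * 2 * pi * r
2 * pi * r = 27 * pi
L = (150/360) * 27 * pi
L = 11.25 * pi
L = 35.34
35.34 cm


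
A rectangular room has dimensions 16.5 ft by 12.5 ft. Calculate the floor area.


Shape: rectangle
Length l = 16.5 ft, Width w = 12.5 ft
Formula: A = l * w
A = 16.5 * 12.5
A = 206.25
206.25 ft^2


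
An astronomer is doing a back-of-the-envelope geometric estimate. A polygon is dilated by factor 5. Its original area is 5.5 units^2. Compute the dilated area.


Linear scale factor k = 5
Original area = 5.5 units^2
Rule: under a linear scaling by k, areas scale by k^2.
k^2 = 5^2 = 25
New area = 5.5 * 25
New area = 137.5
137.5 units^2


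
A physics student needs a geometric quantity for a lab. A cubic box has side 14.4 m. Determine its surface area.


Shape: cube
Side s = 14.4 m
A cube has 6 square faces.
Formula: SA = 6 * s^2
s^2 = 207.36
SA = 6 * 207.36
SA = 1244.16
1244.16 m^2


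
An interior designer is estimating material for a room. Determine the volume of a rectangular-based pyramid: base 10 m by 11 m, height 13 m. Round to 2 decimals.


Shape: rectangular pyramid
Base: 10 m x 11 m, Height h = 13 m
Formula: V = (1/3) * base_area * h
base_area = 10 * 11 = 110
base_area * h = 110 * 13 = 1430
V = 1430 / 3
V = 476.67
476.67 m^3


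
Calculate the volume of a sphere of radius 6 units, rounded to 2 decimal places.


Shape: sphere
Radius r = 6 units
Formula: V = (4/3) * pi * r^3
r^3 = 216
(4/3) * 216 = 288
V = 288 * pi
V = 904.78
904.78 units^3


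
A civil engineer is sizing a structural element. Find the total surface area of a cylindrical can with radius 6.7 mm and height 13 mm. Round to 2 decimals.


Shape: closed cylinder
Radius r = 6.7 mm, Height h = 13 mm
Formula: SA = 2*pi*r^2 + 2*pi*r*h = 2*pi*r*(r + h)
r + h = 19.7
2 * r * (r + h) = 2 * 6.7 * 19.7 = 263.98
SA = 263.98 * pi
SA = 829.32
829.32 mm^2


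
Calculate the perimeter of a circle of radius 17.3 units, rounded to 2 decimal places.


Shape: circle
Radius r = 17.3 units
Formula: C = 2 * pi * r
C = 2 * pi * 17.3
C = 34.6 * pi
C = 108.7
108.7 units


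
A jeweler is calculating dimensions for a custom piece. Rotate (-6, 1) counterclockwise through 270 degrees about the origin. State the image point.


Transformation: rotation about the origin
Original point: (-6, 1)
Rule for 270 deg counterclockwise: (x, y) -> (y, -x)
Apply: (-6, 1) -> (1, 6)
(1, 6)


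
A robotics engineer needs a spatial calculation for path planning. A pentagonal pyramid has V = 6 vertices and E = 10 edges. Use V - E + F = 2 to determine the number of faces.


Polyhedron: pentagonal pyramid
Euler's formula for convex polyhedra: V - E + F = 2
Given: V = 6 vertices and E = 10 edges
Solve for F:
F = 2 + E - V = 2 + 10 - 6 = 6
6 faces


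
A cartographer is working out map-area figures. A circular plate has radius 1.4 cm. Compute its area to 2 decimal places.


Shape: circle
Radius r = 1.4 cm
Formula: A = pi * r^2
r^2 = 1.4^2 = 1.96
A = pi * 1.96
A = 6.16
6.16 cm^2


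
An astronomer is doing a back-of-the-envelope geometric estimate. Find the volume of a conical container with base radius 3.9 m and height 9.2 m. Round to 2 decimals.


Shape: cone
Radius r = 3.9 m, Height h = 9.2 m
Formula: V = (1/3) * pi * r^2 * h
r^2 = 15.21
pi * r^2 * h = pi * 15.21 * 9.2 = 139.932 * pi
V = 139.932 * pi / 3
V = 146.54
146.54 m^3


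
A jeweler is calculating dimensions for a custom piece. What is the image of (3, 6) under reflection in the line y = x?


Transformation: reflection
Original point: (3, 6)
Rule for reflection over y = x: (x, y) -> (y, x)
Apply: (3, 6) -> (6, 3)
(6, 3)


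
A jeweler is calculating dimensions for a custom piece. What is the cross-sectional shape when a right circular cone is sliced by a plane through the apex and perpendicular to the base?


Solid: right circular cone
Cutting plane: through the apex and perpendicular to the base
Visualize the intersection of the plane with the solid's surface.
The boundary of the cut region is a isosceles triangle.
isosceles triangle


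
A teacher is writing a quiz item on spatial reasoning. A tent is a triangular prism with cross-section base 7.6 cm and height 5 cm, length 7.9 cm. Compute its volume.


Shape: triangular prism
Triangle base = 7.6 cm, triangle height = 5 cm, prism length L = 7.9 cm
Formula: V = (1/2 * b * h_tri) * L
Cross-section area = 0.5 * 7.6 * 5 = 19
V = 19 * 7.9
V = 150.1
150.1 cm^3


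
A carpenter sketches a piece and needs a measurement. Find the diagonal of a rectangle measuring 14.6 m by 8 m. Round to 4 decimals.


Shape: rectangle (diagonal via Pythagoras)
Sides: 14.6 m and 8 m
Formula: d = sqrt(l^2 + w^2)
l^2 = 213.16, w^2 = 64
l^2 + w^2 = 277.16
d = sqrt(277.16)
d = 16.6481
16.6481 m


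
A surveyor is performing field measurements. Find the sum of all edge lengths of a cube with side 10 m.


Shape: cube
Side s = 10 m
A cube has 12 edges, all equal.
Formula: total edge length = 12 * s
Total = 12 * 10
Total = 120
120 m


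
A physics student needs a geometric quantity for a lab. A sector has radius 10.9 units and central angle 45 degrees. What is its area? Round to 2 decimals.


Shape: circular sector
Radius r = 10.9 units, Angle = 45 degrees
Formula: A = (angle/360) * pi * r^2
r^2 = 118.81
Fraction of circle = 45/360
A = (45/360) * pi * 118.81
A = 14.85125 * pi
A = 46.66
46.66 units^2


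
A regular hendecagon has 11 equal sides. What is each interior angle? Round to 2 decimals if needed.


Shape: regular hendecagon (11 sides)
Formula: interior angle = (n - 2) * 180 / n
(n - 2) = 9
(n - 2) * 180 = 1620
angle = 1620 / 11
angle = 147.27
147.27 degrees


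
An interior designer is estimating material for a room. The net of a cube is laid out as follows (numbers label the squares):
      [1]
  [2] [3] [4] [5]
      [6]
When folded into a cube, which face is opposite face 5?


Net: cross layout. Take square 3 as the base (bottom).
Fold the four squares in the horizontal row up around 3: 2 -> left, 4 -> right, 5 wraps to the top.
Fold 1 and 6 up from 3: 1 -> back, 6 -> front.
Opposite pairs are therefore: (1, 6), (2, 4), (3, 5).
Face 5 is opposite face 3.
face 3


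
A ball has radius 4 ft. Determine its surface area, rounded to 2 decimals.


Shape: sphere
Radius r = 4 ft
Formula: SA = 4 * pi * r^2
r^2 = 16
SA = 4 * pi * 16
SA = 64 * pi
SA = 201.06
201.06 ft^2


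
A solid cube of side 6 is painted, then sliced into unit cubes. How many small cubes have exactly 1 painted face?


Large cube: 6 x 6 x 6, cut into unit cubes.
n = 6, so n - 2 = 4
Cubes with 1 painted face lie in the interior of each face.
A cube has 6 faces; each contributes (n - 2)^2 = 16 such cubes.
Count = 6 * 16 = 96
96 unit cubes


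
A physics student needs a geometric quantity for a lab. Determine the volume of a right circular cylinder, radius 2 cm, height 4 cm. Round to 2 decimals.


Shape: cylinder
Radius r = 2 cm, Height h = 4 cm
Formula: V = pi * r^2 * h
r^2 = 4
V = pi * 4 * 4
V = 16 * pi
V = 50.27
50.27 cm^3


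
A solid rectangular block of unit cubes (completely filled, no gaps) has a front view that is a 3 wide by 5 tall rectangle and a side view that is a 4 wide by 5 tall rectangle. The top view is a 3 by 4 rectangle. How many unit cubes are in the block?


Orthographic views of a solid rectangular block:
Front view 3 x 5 -> length = 3, height = 5
Side view 4 x 5 -> width = 4, height = 5 (consistent)
Top view 3 x 4 -> confirms length = 3, width = 4
The block is 3 x 4 x 5.
Total unit cubes = 3 * 4 * 5 = 60
60 unit cubes


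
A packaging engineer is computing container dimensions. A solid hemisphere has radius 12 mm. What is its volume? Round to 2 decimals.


Shape: hemisphere (half of a sphere)
Radius r = 12 mm
Formula: V = (1/2) * (4/3) * pi * r^3 = (2/3) * pi * r^3
r^3 = 1728
(2/3) * 1728 = 1152
V = 1152 * pi
V = 3619.11
3619.11 mm^3


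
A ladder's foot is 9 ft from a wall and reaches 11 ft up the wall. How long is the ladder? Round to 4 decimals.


Shape: right triangle
Legs a = 9 ft, b = 11 ft
Formula: c = sqrt(a^2 + b^2)
a^2 = 81, b^2 = 121
a^2 + b^2 = 202
c = sqrt(202)
c = 14.2127
14.2127 ft


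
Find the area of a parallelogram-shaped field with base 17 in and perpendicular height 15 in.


Shape: parallelogram
Base b = 17 in, Height h = 15 in
Formula: A = b * h
A = 17 * 15
A = 255
255 in^2


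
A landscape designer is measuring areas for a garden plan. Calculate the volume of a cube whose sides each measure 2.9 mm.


Shape: cube
Side s = 2.9 mm
Formula: V = s^3
V = 2.9 * 2.9 * 2.9
V = 8.41 * 2.9
V = 24.389
24.389 mm^3


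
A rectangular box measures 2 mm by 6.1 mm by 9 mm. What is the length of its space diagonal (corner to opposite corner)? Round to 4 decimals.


Shape: rectangular box (space diagonal)
l = 2 mm, w = 6.1 mm, h = 9 mm
Visualize: the diagonal of the base, then a right triangle with that diagonal and the height.
Formula: d = sqrt(l^2 + w^2 + h^2)
l^2 + w^2 + h^2 = 4 + 37.21 + 81 = 122.21
d = sqrt(122.21)
d = 11.0549
11.0549 mm


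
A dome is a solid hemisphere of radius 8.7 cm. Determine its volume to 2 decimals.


Shape: hemisphere (half of a sphere)
Radius r = 8.7 cm
Formula: V = (1/2) * (4/3) * pi * r^3 = (2/3) * pi * r^3
r^3 = 658.503
(2/3) * 658.503 = 439.002
V = 439.002 * pi
V = 1379.17
1379.17 cm^3


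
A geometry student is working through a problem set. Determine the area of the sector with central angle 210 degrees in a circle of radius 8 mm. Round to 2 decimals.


Shape: circular sector
Radius r = 8 mm, Angle = 210 degrees
Formula: A = (angle/360) * pi * r^2
r^2 = 64
Fraction of circle = 210/360
A = (210/360) * pi * 64
A = 37.333333 * pi
A = 117.29
117.29 mm^2


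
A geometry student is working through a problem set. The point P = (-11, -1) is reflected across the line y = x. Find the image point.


Transformation: reflection
Original point: (-11, -1)
Rule for reflection over y = x: (x, y) -> (y, x)
Apply: (-11, -1) -> (-1, -11)
(-1, -11)


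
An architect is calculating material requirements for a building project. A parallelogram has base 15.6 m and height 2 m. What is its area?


Shape: parallelogram
Base b = 15.6 m, Height h = 2 m
Formula: A = b * h
A = 15.6 * 2
A = 31.2
31.2 m^2


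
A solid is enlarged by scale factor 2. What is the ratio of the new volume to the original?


Linear scale factor k = 2
Rule: under a linear scaling by k, volumes scale by k^3.
k^3 = 2 * 2 * 2
k^3 = 4 * 2
k^3 = 8
Volume scales by a factor of 8.
8 (dimensionless)


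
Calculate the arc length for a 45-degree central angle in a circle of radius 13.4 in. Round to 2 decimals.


Shape: circular arc
Radius r = 13.4 in, Angle = 45 degrees
Formula: L = (angle/360) * 2 * pi * r
2 * pi * r = 26.8 * pi
L = (45/360) * 26.8 * pi
L = 3.35 * pi
L = 10.52
10.52 in


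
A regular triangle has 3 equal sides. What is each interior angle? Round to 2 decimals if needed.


Shape: regular triangle (3 sides)
Formula: interior angle = (n - 2) * 180 / n
(n - 2) = 1
(n - 2) * 180 = 180
angle = 180 / 3
angle = 60
60 degrees


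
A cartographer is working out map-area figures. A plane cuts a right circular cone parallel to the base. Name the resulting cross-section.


Solid: right circular cone
Cutting plane: parallel to the base
Visualize the intersection of the plane with the solid's surface.
The boundary of the cut region is a circle.
circle


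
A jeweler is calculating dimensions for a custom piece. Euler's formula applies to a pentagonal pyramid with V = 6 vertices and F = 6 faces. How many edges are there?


Polyhedron: pentagonal pyramid
Euler's formula for convex polyhedra: V - E + F = 2
Given: V = 6 vertices and F = 6 faces
Solve for E:
E = V + F - 2 = 6 + 6 - 2 = 10
10 edges


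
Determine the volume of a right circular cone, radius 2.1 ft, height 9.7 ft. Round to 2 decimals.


Shape: cone
Radius r = 2.1 ft, Height h = 9.7 ft
Formula: V = (1/3) * pi * r^2 * h
r^2 = 4.41
pi * r^2 * h = pi * 4.41 * 9.7 = 42.777 * pi
V = 42.777 * pi / 3
V = 44.8
44.8 ft^3


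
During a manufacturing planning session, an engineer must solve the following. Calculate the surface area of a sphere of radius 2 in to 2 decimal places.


Shape: sphere
Radius r = 2 in
Formula: SA = 4 * pi * r^2
r^2 = 4
SA = 4 * pi * 4
SA = 16 * pi
SA = 50.27
50.27 in^2


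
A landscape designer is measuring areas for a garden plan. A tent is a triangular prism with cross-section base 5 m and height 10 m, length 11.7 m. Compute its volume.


Shape: triangular prism
Triangle base = 5 m, triangle height = 10 m, prism length L = 11.7 m
Formula: V = (1/2 * b * h_tri) * L
Cross-section area = 0.5 * 5 * 10 = 25
V = 25 * 11.7
V = 292.5
292.5 m^3


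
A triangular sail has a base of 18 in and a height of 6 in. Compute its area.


Shape: triangle
Base b = 18 in, Height h = 6 in
Formula: A = (1/2) * b * h
A = 0.5 * 18 * 6
A = 0.5 * 108
A = 54
54 in^2


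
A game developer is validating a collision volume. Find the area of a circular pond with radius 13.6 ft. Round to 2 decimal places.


Shape: circle
Radius r = 13.6 ft
Formula: A = pi * r^2
r^2 = 13.6^2 = 184.96
A = pi * 184.96
A = 581.07
581.07 ft^2


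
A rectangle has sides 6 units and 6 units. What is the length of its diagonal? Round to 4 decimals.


Shape: rectangle (diagonal via Pythagoras)
Sides: 6 units and 6 units
Formula: d = sqrt(l^2 + w^2)
l^2 = 36, w^2 = 36
l^2 + w^2 = 72
d = sqrt(72)
d = 8.4853
8.4853 units


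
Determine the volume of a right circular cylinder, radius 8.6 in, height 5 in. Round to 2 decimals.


Shape: cylinder
Radius r = 8.6 in, Height h = 5 in
Formula: V = pi * r^2 * h
r^2 = 73.96
V = pi * 73.96 * 5
V = 369.8 * pi
V = 1161.76
1161.76 in^3


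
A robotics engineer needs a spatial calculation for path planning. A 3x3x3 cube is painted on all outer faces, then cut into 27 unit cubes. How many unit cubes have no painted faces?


Large cube: 3 x 3 x 3, cut into unit cubes.
n = 3, so n - 2 = 1
Unpainted cubes form the interior (n - 2)^3 block.
(n - 2)^3 = 1^3 = 1
1 unit cubes


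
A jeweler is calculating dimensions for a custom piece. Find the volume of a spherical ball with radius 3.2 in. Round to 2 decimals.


Shape: sphere
Radius r = 3.2 in
Formula: V = (4/3) * pi * r^3
r^3 = 32.768
(4/3) * 32.768 = 43.690667
V = 43.690667 * pi
V = 137.26
137.26 in^3


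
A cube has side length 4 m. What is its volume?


Shape: cube
Side s = 4 m
Formula: V = s^3
V = 4 * 4 * 4
V = 16 * 4
V = 64
64 m^3
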